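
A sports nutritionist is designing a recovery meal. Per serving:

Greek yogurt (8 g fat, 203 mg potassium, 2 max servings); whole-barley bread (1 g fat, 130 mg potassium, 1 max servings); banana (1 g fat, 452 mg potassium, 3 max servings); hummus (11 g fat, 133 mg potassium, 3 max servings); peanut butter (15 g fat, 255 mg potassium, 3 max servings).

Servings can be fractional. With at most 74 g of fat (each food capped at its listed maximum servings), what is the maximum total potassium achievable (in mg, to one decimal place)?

Potassium per g fat: banana 452, whole-barley bread 130, Greek yogurt 25.38, peanut butter 17, hummus 12.09.
Take 3 servings of banana: uses 3 g fat, +1356.0 mg potassium (running total 1356.0 mg).
Take 1 serving of whole-barley bread: uses 1 g fat, +130.0 mg potassium (running total 1486.0 mg).
Take 2 servings of Greek yogurt: uses 16 g fat, +406.0 mg potassium (running total 1892.0 mg).
Take 3 servings of peanut butter: uses 45 g fat, +765.0 mg potassium (running total 2657.0 mg).
Take 0.8182 servings of hummus: uses 9 g fat, +108.8 mg potassium (running total 2765.8 mg).
Filling greedily by potassium-per-g fat is optimal for one linear limit, giving 2765.8 mg.

2765.8 mg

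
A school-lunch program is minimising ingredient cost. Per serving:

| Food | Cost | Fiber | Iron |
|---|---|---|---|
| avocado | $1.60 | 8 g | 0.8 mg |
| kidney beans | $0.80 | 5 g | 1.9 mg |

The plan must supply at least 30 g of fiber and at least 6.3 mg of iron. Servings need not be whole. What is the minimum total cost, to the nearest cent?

A basic optimal solution has at most two foods positive. Try each food alone and each pair with both targets met exactly.
avocado only: max(30/8, 6.3/0.8) = 7.875 servings → $12.60.
kidney beans only: max(30/5, 6.3/1.9) = 6 servings → $4.80.
avocado + kidney beans with both tight: 2.277 servings and 2.357 servings → $5.53.
The minimum over all feasible corners is $4.80.

$4.80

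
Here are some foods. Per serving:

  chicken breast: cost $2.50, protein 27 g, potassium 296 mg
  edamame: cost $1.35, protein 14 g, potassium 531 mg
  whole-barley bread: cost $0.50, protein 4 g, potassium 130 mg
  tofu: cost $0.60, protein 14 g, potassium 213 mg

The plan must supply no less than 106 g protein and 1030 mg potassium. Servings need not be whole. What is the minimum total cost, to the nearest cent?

chicken breast only: max(106/27, 1030/296) = 3.926 servings → $9.81.
edamame only: max(106/14, 1030/531) = 7.571 servings → $10.22.
whole-barley bread only: max(106/4, 1030/130) = 26.5 servings → $13.25.
tofu only: max(106/14, 1030/213) = 7.571 servings → $4.54.
chicken breast + edamame: intersection lies outside the first quadrant.
chicken breast + whole-barley bread: the both-tight solution has a negative serving — not a feasible corner.
chicken breast + tofu: the both-tight solution has a negative serving — not a feasible corner.
edamame + whole-barley bread: intersection lies outside the first quadrant.
edamame + tofu: the both-tight solution has a negative serving — not a feasible corner.
whole-barley bread + tofu: intersection lies outside the first quadrant.
So the least-cost plan costs $4.54.

$4.54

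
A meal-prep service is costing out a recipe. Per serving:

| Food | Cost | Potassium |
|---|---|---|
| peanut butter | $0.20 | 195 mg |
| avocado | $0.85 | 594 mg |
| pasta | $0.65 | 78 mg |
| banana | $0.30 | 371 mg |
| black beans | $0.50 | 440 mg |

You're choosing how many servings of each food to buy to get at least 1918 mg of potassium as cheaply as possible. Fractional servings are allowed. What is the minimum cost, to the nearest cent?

Cost per mg of potassium: banana $0.0008, peanut butter $0.0010, black beans $0.0011, avocado $0.0014, pasta $0.0083.
With no serving limits, use only banana: 1918 mg / 371 mg = 5.17 servings × $0.30 = $1.55.

$1.55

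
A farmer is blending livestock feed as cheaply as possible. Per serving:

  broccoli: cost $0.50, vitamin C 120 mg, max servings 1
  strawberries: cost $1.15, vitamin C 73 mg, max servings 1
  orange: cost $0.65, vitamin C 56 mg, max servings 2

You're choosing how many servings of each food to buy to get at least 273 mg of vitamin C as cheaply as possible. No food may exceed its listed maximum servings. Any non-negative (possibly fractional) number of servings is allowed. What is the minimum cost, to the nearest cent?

$2.45

Cost per mg of vitamin C: broccoli $0.0042, orange $0.0116, strawberries $0.0158.
Take 1 serving of broccoli: +120.0 mg vitamin C for $0.50 (total $0.50, still need 153.0 mg).
Take 2 servings of orange: +112.0 mg vitamin C for $1.30 (total $1.80, still need 41.0 mg).
Take 0.5616 servings of strawberries: +41.0 mg vitamin C for $0.65 (total $2.45, still need 0.0 mg).
Greedy by cheapest-per-mg is optimal for a single linear constraint, so the minimum cost is $2.45.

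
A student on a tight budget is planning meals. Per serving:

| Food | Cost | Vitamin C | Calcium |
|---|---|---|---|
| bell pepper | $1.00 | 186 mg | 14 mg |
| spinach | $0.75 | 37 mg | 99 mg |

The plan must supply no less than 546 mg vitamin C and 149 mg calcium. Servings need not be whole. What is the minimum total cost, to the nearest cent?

bell pepper only: max(546/186, 149/14) = 10.64 servings → $10.64.
spinach only: max(546/37, 149/99) = 14.76 servings → $11.07.
bell pepper + spinach with both tight: 2.712 servings and 1.121 servings → $3.55.
Cheapest feasible corner: $3.55.

$3.55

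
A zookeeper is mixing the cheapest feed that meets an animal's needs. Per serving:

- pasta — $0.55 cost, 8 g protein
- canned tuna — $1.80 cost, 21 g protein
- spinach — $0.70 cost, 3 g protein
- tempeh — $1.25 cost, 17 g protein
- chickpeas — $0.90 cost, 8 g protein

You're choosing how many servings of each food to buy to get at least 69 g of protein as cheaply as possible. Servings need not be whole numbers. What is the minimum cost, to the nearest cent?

Cost per g of protein: pasta $0.0688, tempeh $0.0735, canned tuna $0.0857, chickpeas $0.1125, spinach $0.2333.
With no serving limits, use only pasta: 69 g / 8 g = 8.625 servings × $0.55 = $4.74.

$4.74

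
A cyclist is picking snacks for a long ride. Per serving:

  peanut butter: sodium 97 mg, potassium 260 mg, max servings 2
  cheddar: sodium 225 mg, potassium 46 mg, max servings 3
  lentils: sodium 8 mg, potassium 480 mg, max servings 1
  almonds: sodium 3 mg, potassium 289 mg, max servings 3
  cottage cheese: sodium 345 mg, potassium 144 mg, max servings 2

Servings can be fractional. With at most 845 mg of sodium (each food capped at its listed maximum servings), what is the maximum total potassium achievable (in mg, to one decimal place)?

Potassium per mg sodium: almonds 96.33, lentils 60, peanut butter 2.68, cottage cheese 0.4174, cheddar 0.2044.
Take 3 servings of almonds: uses 9 mg sodium, +867.0 mg potassium (running total 867.0 mg).
Take 1 serving of lentils: uses 8 mg sodium, +480.0 mg potassium (running total 1347.0 mg).
Take 2 servings of peanut butter: uses 194 mg sodium, +520.0 mg potassium (running total 1867.0 mg).
Take 1.838 servings of cottage cheese: uses 634 mg sodium, +264.6 mg potassium (running total 2131.6 mg).
Greedy by best ratio exhausts the sodium allowance optimally: 2131.6 mg.

2131.6 mg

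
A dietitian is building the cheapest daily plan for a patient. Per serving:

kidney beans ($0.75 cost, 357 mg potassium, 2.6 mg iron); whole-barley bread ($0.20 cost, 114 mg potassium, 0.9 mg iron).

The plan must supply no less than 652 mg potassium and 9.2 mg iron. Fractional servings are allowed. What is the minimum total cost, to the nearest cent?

kidney beans only: max(652/357, 9.2/2.6) = 3.538 servings → $2.65.
whole-barley bread only: max(652/114, 9.2/0.9) = 10.22 servings → $2.04.
kidney beans + whole-barley bread with both targets exact would need a negative amount; discard.
The minimum over all feasible corners is $2.04.

$2.04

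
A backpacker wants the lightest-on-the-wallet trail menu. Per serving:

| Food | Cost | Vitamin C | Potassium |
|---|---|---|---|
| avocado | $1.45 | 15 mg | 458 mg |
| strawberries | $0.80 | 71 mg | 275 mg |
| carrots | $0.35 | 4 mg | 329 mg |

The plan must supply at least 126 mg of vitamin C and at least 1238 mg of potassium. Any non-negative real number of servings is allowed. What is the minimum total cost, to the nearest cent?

The cheapest plan sits at a corner of the feasible region — with two constraints it uses at most two foods.
avocado only: max(126/15, 1238/458) = 8.4 servings → $12.18.
strawberries only: max(126/71, 1238/275) = 4.502 servings → $3.60.
carrots only: max(126/4, 1238/329) = 31.5 servings → $11.03.
avocado + strawberries with both tight: 1.875 servings and 1.378 servings → $3.82.
avocado + carrots: the both-tight solution has a negative serving — not a feasible corner.
strawberries + carrots with both tight: 1.64 servings and 2.392 servings → $2.15.
Cheapest feasible corner: $2.15.

$2.15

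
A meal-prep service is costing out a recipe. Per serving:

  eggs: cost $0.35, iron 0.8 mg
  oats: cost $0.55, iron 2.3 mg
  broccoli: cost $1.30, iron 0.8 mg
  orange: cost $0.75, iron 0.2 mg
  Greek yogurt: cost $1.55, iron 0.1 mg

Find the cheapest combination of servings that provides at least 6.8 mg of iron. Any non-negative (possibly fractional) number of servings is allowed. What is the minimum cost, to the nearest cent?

Cost per mg of iron: oats $0.2391, eggs $0.4375, broccoli $1.6250, orange $3.7500, Greek yogurt $15.5000.
With no serving limits, use only oats: 6.8 mg / 2.3 mg = 2.957 servings × $0.55 = $1.63.

$1.63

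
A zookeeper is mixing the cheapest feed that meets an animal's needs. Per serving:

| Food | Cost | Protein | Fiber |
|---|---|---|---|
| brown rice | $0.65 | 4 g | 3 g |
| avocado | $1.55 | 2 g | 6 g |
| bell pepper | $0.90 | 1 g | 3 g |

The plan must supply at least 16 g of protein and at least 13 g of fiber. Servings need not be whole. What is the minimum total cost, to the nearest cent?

$2.82

brown rice only: max(16/4, 13/3) = 4.333 servings → $2.82.
avocado only: max(16/2, 13/6) = 8 servings → $12.40.
bell pepper only: max(16/1, 13/3) = 16 servings → $14.40.
brown rice + avocado with both tight: 3.889 servings and 0.2222 servings → $2.87.
brown rice + bell pepper with both tight: 3.889 servings and 0.4444 servings → $2.93.
avocado + bell pepper (both tight): parallel constraints — no distinct corner.
Cheapest feasible corner: $2.82.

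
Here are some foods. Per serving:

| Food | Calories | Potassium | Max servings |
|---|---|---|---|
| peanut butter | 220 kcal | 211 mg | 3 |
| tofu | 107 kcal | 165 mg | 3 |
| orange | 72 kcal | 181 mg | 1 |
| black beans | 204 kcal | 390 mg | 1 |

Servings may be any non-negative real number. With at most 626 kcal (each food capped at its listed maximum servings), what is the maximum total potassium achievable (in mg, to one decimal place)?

Potassium per kcal: orange 2.514, black beans 1.912, tofu 1.542, peanut butter 0.9591.
Take 1 serving of orange: uses 72 kcal, +181.0 mg potassium (running total 181.0 mg).
Take 1 serving of black beans: uses 204 kcal, +390.0 mg potassium (running total 571.0 mg).
Take 3 servings of tofu: uses 321 kcal, +495.0 mg potassium (running total 1066.0 mg).
Take 0.1318 servings of peanut butter: uses 29 kcal, +27.8 mg potassium (running total 1093.8 mg).
Filling greedily by potassium-per-kcal is optimal for one linear limit, giving 1093.8 mg.

1093.8 mg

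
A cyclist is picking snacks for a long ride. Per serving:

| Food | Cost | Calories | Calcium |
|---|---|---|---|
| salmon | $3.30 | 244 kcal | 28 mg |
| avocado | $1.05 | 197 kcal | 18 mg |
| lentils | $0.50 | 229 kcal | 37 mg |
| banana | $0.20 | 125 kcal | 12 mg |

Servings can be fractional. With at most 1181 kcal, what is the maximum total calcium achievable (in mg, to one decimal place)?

Calcium per kcal: lentils 0.1616, salmon 0.1148, banana 0.096, avocado 0.09137.
With no serving limits, spend the whole calories allowance on lentils: 1181 kcal / 229 kcal × 37 mg = 190.8 mg.

190.8 mg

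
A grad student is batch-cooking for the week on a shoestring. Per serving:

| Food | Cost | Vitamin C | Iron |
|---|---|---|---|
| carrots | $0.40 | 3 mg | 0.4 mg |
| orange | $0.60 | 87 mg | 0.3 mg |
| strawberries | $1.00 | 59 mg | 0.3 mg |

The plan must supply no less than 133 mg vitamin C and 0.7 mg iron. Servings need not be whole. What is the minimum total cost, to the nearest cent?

$1.15

carrots only: max(133/3, 0.7/0.4) = 44.33 servings → $17.73.
orange only: max(133/87, 0.7/0.3) = 2.333 servings → $1.40.
strawberries only: max(133/59, 0.7/0.3) = 2.333 servings → $2.33.
carrots + orange with both tight: 0.6195 servings and 1.507 servings → $1.15.
carrots + strawberries with both tight: 0.06167 servings and 2.251 servings → $2.28.
orange + strawberries: intersection lies outside the first quadrant.
The minimum over all feasible corners is $1.15.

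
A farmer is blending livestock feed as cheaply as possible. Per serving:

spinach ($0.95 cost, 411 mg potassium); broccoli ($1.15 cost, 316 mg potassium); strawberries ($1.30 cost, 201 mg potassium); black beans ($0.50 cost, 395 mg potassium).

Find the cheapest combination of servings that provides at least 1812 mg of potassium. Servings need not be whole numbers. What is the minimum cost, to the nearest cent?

$2.29

Cost per mg of potassium: black beans $0.0013, spinach $0.0023, broccoli $0.0036, strawberries $0.0065.
With no serving limits, use only black beans: 1812 mg / 395 mg = 4.587 servings × $0.50 = $2.29.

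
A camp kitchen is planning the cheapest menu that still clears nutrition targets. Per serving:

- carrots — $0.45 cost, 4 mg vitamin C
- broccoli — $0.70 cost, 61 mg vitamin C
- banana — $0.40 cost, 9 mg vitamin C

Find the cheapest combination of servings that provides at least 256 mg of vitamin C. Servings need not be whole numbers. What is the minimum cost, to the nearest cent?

Cost per mg of vitamin C: broccoli $0.0115, banana $0.0444, carrots $0.1125.
With no serving limits, use only broccoli: 256 mg / 61 mg = 4.197 servings × $0.70 = $2.94.

$2.94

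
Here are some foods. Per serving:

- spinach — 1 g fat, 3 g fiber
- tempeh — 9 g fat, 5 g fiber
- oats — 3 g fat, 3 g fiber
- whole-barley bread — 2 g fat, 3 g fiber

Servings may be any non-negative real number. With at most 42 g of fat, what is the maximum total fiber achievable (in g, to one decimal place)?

Fiber per g fat: spinach 3, whole-barley bread 1.5, oats 1, tempeh 0.5556.
With no serving limits, spend the whole fat allowance on spinach: 42 g / 1 g × 3 g = 126.0 g.

126.0 g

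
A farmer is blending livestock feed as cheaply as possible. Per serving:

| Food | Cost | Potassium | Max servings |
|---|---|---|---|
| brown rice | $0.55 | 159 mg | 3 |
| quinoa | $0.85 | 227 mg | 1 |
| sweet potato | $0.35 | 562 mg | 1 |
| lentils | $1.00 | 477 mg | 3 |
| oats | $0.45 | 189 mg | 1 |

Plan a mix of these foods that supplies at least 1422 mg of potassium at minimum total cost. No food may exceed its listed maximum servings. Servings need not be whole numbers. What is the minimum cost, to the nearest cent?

Cost per mg of potassium: sweet potato $0.0006, lentils $0.0021, oats $0.0024, brown rice $0.0035, quinoa $0.0037.
Take 1 serving of sweet potato: +562.0 mg potassium for $0.35 (total $0.35, still need 860.0 mg).
Take 1.803 servings of lentils: +860.0 mg potassium for $1.80 (total $2.15, still need 0.0 mg).
Greedy by cheapest-per-mg is optimal for a single linear constraint, so the minimum cost is $2.15.

$2.15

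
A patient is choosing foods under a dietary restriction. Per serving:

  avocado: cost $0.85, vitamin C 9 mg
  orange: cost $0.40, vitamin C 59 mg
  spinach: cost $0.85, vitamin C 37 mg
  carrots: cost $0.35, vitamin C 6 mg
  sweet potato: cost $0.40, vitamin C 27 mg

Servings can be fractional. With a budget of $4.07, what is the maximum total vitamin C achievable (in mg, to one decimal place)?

Vitamin C per dollar: orange 147.5, sweet potato 67.5, spinach 43.53, carrots 17.14, avocado 10.59.
With no serving limits, spend the whole cost allowance on orange: $4.07 / $0.40 × 59 mg = 600.3 mg.

600.3 mg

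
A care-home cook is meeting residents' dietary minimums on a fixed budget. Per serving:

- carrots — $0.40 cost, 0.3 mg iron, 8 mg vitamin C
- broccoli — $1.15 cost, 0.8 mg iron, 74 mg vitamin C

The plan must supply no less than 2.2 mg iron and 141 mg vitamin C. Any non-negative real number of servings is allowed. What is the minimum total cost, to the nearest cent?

$3.06

An LP optimum is at a vertex; with two nutrient constraints at most two foods are used. Check each candidate.
carrots only: max(2.2/0.3, 141/8) = 17.62 servings → $7.05.
broccoli only: max(2.2/0.8, 141/74) = 2.75 servings → $3.16.
carrots + broccoli with both tight: 3.165 servings and 1.563 servings → $3.06.
Cheapest feasible corner: $3.06.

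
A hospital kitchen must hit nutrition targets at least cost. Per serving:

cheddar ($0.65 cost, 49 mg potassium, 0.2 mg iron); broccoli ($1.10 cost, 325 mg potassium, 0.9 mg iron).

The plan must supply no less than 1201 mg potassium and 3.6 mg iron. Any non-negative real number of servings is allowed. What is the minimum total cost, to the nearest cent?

For a min-cost LP with two ≥-constraints, a basic feasible solution has at most two positive variables.
cheddar only: max(1201/49, 3.6/0.2) = 24.51 servings → $15.93.
broccoli only: max(1201/325, 3.6/0.9) = 4 servings → $4.40.
cheddar + broccoli with both tight: 4.263 servings and 3.053 servings → $6.13.
So the least-cost plan costs $4.40.

$4.40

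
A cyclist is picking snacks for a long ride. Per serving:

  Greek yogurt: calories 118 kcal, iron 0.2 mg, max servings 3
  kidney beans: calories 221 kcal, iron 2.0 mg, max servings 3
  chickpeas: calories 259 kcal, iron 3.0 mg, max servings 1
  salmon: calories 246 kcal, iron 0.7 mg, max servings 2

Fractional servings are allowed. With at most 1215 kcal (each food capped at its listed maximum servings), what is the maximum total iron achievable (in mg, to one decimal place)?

Iron per kcal: chickpeas 0.01158, kidney beans 0.00905, salmon 0.002846, Greek yogurt 0.001695.
Take 1 serving of chickpeas: uses 259 kcal, +3.0 mg iron (running total 3.0 mg).
Take 3 servings of kidney beans: uses 663 kcal, +6.0 mg iron (running total 9.0 mg).
Take 1.191 servings of salmon: uses 293 kcal, +0.8 mg iron (running total 9.8 mg).
Filling greedily by iron-per-kcal is optimal for one linear limit, giving 9.8 mg.

9.8 mg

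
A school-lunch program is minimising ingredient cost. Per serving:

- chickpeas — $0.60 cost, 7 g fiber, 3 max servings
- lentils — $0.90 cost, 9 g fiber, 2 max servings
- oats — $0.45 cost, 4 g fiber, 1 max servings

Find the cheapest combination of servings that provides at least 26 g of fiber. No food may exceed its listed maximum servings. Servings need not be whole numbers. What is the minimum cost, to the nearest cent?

$2.30

Cost per g of fiber: chickpeas $0.0857, lentils $0.1000, oats $0.1125.
Take 3 servings of chickpeas: +21.0 g fiber for $1.80 (total $1.80, still need 5.0 g).
Take 0.5556 servings of lentils: +5.0 g fiber for $0.50 (total $2.30, still need 0.0 g).
Greedy by cheapest-per-g is optimal for a single linear constraint, so the minimum cost is $2.30.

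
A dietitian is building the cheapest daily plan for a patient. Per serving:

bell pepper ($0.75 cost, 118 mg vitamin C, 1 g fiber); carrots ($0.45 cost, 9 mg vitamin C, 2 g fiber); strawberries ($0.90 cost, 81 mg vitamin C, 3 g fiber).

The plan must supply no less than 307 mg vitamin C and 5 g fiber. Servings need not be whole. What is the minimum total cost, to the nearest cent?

$2.35

Compare the cost at each extreme point of the feasible region.
bell pepper only: max(307/118, 5/1) = 5 servings → $3.75.
carrots only: max(307/9, 5/2) = 34.11 servings → $15.35.
strawberries only: max(307/81, 5/3) = 3.79 servings → $3.41.
bell pepper + carrots with both tight: 2.507 servings and 1.247 servings → $2.44.
bell pepper + strawberries with both tight: 1.89 servings and 1.037 servings → $2.35.
carrots + strawberries: the both-tight solution has a negative serving — not a feasible corner.
So the least-cost plan costs $2.35.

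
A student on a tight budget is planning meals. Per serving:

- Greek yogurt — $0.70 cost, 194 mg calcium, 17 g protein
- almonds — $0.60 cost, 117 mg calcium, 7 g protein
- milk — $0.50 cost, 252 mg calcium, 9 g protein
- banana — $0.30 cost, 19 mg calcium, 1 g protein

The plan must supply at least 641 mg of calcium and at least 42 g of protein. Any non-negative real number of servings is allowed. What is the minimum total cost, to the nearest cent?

$1.87

The cheapest plan sits at a corner of the feasible region — with two constraints it uses at most two foods.
Greek yogurt only: max(641/194, 42/17) = 3.304 servings → $2.31.
almonds only: max(641/117, 42/7) = 6 servings → $3.60.
milk only: max(641/252, 42/9) = 4.667 servings → $2.33.
banana only: max(641/19, 42/1) = 42 servings → $12.60.
Greek yogurt + almonds with both tight: 0.6767 servings and 4.357 servings → $3.09.
Greek yogurt + milk with both tight: 1.897 servings and 1.083 servings → $1.87.
Greek yogurt + banana with both tight: 1.217 servings and 21.31 servings → $7.24.
almonds + milk with both targets exact would need a negative amount; discard.
almonds + banana: the both-tight solution has a negative serving — not a feasible corner.
milk + banana: intersection lies outside the first quadrant.
So the least-cost plan costs $1.87.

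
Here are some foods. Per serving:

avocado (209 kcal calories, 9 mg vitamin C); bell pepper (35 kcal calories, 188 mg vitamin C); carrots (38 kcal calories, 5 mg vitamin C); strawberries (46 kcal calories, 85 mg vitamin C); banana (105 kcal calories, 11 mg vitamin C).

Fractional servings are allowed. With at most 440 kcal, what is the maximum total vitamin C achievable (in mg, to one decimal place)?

2363.4 mg

Vitamin C per kcal: bell pepper 5.371, strawberries 1.848, carrots 0.1316, banana 0.1048, avocado 0.04306.
With no serving limits, spend the whole calories allowance on bell pepper: 440 kcal / 35 kcal × 188 mg = 2363.4 mg.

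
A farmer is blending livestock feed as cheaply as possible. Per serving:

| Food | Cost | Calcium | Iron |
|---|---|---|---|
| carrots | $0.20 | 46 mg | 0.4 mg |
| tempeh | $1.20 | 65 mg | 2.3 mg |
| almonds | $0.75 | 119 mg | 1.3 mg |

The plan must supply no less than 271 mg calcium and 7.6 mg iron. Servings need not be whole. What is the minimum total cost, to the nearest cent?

With two linear requirements the optimum uses one or two foods; enumerate the corners.
carrots only: max(271/46, 7.6/0.4) = 19 servings → $3.80.
tempeh only: max(271/65, 7.6/2.3) = 4.169 servings → $5.00.
almonds only: max(271/119, 7.6/1.3) = 5.846 servings → $4.38.
carrots + tempeh with both tight: 1.62 servings and 3.023 servings → $3.95.
carrots + almonds with both targets exact would need a negative amount; discard.
tempeh + almonds with both tight: 2.918 servings and 0.6834 servings → $4.01.
The minimum over all feasible corners is $3.80.

$3.80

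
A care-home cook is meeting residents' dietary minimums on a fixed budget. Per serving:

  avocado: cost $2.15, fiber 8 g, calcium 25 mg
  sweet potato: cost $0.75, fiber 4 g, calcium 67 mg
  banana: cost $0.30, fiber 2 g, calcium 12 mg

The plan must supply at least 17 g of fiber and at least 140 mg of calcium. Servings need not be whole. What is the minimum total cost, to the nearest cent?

$2.68

The cheapest plan sits at a corner of the feasible region — with two constraints it uses at most two foods.
avocado only: max(17/8, 140/25) = 5.6 servings → $12.04.
sweet potato only: max(17/4, 140/67) = 4.25 servings → $3.19.
banana only: max(17/2, 140/12) = 11.67 servings → $3.50.
avocado + sweet potato with both tight: 1.328 servings and 1.594 servings → $4.05.
avocado + banana: intersection lies outside the first quadrant.
sweet potato + banana with both tight: 0.8837 servings and 6.733 servings → $2.68.
So the least-cost plan costs $2.68.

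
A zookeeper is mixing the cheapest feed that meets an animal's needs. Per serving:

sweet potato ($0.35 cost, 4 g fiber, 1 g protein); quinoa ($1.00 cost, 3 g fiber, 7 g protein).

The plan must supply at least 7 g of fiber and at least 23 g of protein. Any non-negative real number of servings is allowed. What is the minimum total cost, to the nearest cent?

$3.29

With two linear requirements the optimum uses one or two foods; enumerate the corners.
sweet potato only: max(7/4, 23/1) = 23 servings → $8.05.
quinoa only: max(7/3, 23/7) = 3.286 servings → $3.29.
sweet potato + quinoa with both targets exact would need a negative amount; discard.
Cheapest feasible corner: $3.29.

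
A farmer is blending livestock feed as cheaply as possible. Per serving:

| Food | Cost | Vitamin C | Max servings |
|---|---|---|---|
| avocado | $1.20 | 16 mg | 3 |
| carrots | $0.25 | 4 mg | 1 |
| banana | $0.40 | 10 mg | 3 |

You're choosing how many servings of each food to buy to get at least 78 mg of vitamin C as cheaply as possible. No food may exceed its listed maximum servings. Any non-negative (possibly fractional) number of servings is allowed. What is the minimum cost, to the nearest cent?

$4.75

Cost per mg of vitamin C: banana $0.0400, carrots $0.0625, avocado $0.0750.
Take 3 servings of banana: +30.0 mg vitamin C for $1.20 (total $1.20, still need 48.0 mg).
Take 1 serving of carrots: +4.0 mg vitamin C for $0.25 (total $1.45, still need 44.0 mg).
Take 2.75 servings of avocado: +44.0 mg vitamin C for $3.30 (total $4.75, still need 0.0 mg).
Filling from the cheapest source first is optimal under one linear minimum: $4.75.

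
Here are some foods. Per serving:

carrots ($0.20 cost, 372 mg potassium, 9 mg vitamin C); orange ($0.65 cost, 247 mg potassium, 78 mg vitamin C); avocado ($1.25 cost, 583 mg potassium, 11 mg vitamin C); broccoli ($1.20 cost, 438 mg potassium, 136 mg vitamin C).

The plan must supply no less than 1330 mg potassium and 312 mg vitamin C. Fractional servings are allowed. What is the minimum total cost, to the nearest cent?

Compare the cost at each extreme point of the feasible region.
carrots only: max(1330/372, 312/9) = 34.67 servings → $6.93.
orange only: max(1330/247, 312/78) = 5.385 servings → $3.50.
avocado only: max(1330/583, 312/11) = 28.36 servings → $35.45.
broccoli only: max(1330/438, 312/136) = 3.037 servings → $3.64.
carrots + orange with both tight: 0.9956 servings and 3.885 servings → $2.72.
carrots + avocado: the both-tight solution has a negative serving — not a feasible corner.
carrots + broccoli with both tight: 0.948 servings and 2.231 servings → $2.87.
orange + avocado with both tight: 3.912 servings and 0.6239 servings → $3.32.
orange + broccoli: intersection lies outside the first quadrant.
avocado + broccoli with both tight: 0.5938 servings and 2.246 servings → $3.44.
Cheapest feasible corner: $2.72.

$2.72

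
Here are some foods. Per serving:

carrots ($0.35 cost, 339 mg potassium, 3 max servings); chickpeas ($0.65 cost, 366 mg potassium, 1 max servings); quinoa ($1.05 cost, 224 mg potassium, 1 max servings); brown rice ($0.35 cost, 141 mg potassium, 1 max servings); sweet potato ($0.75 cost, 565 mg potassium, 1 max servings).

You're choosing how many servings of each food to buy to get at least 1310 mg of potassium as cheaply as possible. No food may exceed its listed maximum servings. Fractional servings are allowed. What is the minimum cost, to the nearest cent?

Cost per mg of potassium: carrots $0.0010, sweet potato $0.0013, chickpeas $0.0018, brown rice $0.0025, quinoa $0.0047.
Take 3 servings of carrots: +1017.0 mg potassium for $1.05 (total $1.05, still need 293.0 mg).
Take 0.5186 servings of sweet potato: +293.0 mg potassium for $0.39 (total $1.44, still need 0.0 mg).
Greedy by cheapest-per-mg is optimal for a single linear constraint, so the minimum cost is $1.44.

$1.44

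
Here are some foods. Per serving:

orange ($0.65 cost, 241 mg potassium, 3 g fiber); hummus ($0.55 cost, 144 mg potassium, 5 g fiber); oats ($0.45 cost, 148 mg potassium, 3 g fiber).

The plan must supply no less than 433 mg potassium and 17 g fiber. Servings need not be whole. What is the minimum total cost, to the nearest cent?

Compare the cost at each extreme point of the feasible region.
orange only: max(433/241, 17/3) = 5.667 servings → $3.68.
hummus only: max(433/144, 17/5) = 3.4 servings → $1.87.
oats only: max(433/148, 17/3) = 5.667 servings → $2.55.
orange + hummus: intersection lies outside the first quadrant.
orange + oats: the both-tight solution has a negative serving — not a feasible corner.
hummus + oats: intersection lies outside the first quadrant.
So the least-cost plan costs $1.87.

$1.87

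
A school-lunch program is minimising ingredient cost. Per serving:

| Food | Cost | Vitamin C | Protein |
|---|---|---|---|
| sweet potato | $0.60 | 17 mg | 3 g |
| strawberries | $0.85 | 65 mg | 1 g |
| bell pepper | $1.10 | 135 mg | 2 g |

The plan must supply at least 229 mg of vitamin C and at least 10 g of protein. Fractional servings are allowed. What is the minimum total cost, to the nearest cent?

For a min-cost LP with two ≥-constraints, a basic feasible solution has at most two positive variables.
sweet potato only: max(229/17, 10/3) = 13.47 servings → $8.08.
strawberries only: max(229/65, 10/1) = 10 servings → $8.50.
bell pepper only: max(229/135, 10/2) = 5 servings → $5.50.
sweet potato + strawberries with both tight: 2.365 servings and 2.904 servings → $3.89.
sweet potato + bell pepper with both tight: 2.404 servings and 1.394 servings → $2.98.
strawberries + bell pepper: intersection lies outside the first quadrant.
So the least-cost plan costs $2.98.

$2.98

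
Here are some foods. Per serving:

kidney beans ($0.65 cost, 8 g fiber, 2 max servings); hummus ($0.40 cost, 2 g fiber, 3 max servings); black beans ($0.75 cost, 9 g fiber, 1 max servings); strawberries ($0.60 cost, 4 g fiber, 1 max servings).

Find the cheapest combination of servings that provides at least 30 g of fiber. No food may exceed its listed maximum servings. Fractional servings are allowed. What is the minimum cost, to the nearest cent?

Cost per g of fiber: kidney beans $0.0813, black beans $0.0833, strawberries $0.1500, hummus $0.2000.
Take 2 servings of kidney beans: +16.0 g fiber for $1.30 (total $1.30, still need 14.0 g).
Take 1 serving of black beans: +9.0 g fiber for $0.75 (total $2.05, still need 5.0 g).
Take 1 serving of strawberries: +4.0 g fiber for $0.60 (total $2.65, still need 1.0 g).
Take 0.5 servings of hummus: +1.0 g fiber for $0.20 (total $2.85, still need 0.0 g).
Filling from the cheapest source first is optimal under one linear minimum: $2.85.

$2.85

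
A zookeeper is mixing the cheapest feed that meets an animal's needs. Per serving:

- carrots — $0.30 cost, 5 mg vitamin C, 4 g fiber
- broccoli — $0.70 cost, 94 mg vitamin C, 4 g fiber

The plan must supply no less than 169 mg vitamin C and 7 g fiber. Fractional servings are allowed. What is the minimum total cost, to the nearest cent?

A basic optimal solution has at most two foods positive. Try each food alone and each pair with both targets met exactly.
carrots only: max(169/5, 7/4) = 33.8 servings → $10.14.
broccoli only: max(169/94, 7/4) = 1.798 servings → $1.26.
carrots + broccoli: the both-tight solution has a negative serving — not a feasible corner.
So the least-cost plan costs $1.26.

$1.26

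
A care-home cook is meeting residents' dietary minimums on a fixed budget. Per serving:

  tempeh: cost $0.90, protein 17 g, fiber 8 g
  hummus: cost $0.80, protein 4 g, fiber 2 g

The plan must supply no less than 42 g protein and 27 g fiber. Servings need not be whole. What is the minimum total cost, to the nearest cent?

$3.04

An LP optimum is at a vertex; with two nutrient constraints at most two foods are used. Check each candidate.
tempeh only: max(42/17, 27/8) = 3.375 servings → $3.04.
hummus only: max(42/4, 27/2) = 13.5 servings → $10.80.
tempeh + hummus with both targets exact would need a negative amount; discard.
The minimum over all feasible corners is $3.04.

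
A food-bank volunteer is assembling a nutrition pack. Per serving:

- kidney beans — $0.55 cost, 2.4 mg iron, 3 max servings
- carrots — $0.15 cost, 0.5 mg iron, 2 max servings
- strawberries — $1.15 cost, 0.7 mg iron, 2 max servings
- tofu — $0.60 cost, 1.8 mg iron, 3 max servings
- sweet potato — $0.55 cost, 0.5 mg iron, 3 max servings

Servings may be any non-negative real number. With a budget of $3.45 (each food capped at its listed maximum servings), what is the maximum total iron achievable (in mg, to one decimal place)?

Iron per dollar: kidney beans 4.364, carrots 3.333, tofu 3, sweet potato 0.9091, strawberries 0.6087.
Take 3 servings of kidney beans: spends $1.65, +7.2 mg iron (running total 7.2 mg).
Take 2 servings of carrots: spends $0.30, +1.0 mg iron (running total 8.2 mg).
Take 2.5 servings of tofu: spends $1.50, +4.5 mg iron (running total 12.7 mg).
Filling greedily by iron-per-dollar is optimal for one linear limit, giving 12.7 mg.

12.7 mg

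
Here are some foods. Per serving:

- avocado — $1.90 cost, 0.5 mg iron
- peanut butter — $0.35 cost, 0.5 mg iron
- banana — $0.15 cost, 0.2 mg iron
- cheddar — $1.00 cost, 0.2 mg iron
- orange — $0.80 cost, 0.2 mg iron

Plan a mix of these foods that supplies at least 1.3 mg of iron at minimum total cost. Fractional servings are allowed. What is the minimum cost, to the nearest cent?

$0.91

Cost per mg of iron: peanut butter $0.7000, banana $0.7500, avocado $3.8000, orange $4.0000, cheddar $5.0000.
With no serving limits, use only peanut butter: 1.3 mg / 0.5 mg = 2.6 servings × $0.35 = $0.91.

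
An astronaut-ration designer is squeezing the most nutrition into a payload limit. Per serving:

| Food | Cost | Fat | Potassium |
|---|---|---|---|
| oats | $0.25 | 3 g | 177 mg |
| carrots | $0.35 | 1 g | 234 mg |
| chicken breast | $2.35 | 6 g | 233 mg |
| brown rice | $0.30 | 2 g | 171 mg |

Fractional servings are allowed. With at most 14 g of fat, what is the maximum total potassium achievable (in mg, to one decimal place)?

Potassium per g fat: carrots 234, brown rice 85.5, oats 59, chicken breast 38.83.
With no serving limits, spend the whole fat allowance on carrots: 14 g / 1 g × 234 mg = 3276.0 mg.

3276.0 mg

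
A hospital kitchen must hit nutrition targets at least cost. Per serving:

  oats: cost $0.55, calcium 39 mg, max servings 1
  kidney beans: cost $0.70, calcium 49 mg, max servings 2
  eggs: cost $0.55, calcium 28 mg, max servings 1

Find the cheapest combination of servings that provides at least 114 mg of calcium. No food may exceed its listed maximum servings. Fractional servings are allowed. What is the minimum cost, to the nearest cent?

Cost per mg of calcium: oats $0.0141, kidney beans $0.0143, eggs $0.0196.
Take 1 serving of oats: +39.0 mg calcium for $0.55 (total $0.55, still need 75.0 mg).
Take 1.531 servings of kidney beans: +75.0 mg calcium for $1.07 (total $1.62, still need 0.0 mg).
Greedy by cheapest-per-mg is optimal for a single linear constraint, so the minimum cost is $1.62.

$1.62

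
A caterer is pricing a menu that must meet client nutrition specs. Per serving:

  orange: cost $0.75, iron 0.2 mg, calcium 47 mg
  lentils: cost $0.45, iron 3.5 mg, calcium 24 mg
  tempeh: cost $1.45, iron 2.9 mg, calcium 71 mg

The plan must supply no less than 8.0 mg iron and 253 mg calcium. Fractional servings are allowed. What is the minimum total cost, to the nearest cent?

Compare the cost at each extreme point of the feasible region.
orange only: max(8.0/0.2, 253/47) = 40 servings → $30.00.
lentils only: max(8.0/3.5, 253/24) = 10.54 servings → $4.74.
tempeh only: max(8.0/2.9, 253/71) = 3.563 servings → $5.17.
orange + lentils with both tight: 4.343 servings and 2.038 servings → $4.17.
orange + tempeh with both tight: 1.357 servings and 2.665 servings → $4.88.
lentils + tempeh: the both-tight solution has a negative serving — not a feasible corner.
The minimum over all feasible corners is $4.17.

$4.17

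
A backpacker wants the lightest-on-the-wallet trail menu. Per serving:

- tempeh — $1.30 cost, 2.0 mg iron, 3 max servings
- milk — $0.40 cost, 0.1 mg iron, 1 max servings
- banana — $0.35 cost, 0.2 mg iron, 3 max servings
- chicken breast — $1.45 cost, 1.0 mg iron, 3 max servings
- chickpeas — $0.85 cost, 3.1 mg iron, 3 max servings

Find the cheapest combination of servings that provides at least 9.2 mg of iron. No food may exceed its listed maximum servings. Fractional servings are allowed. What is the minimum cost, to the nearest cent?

Cost per mg of iron: chickpeas $0.2742, tempeh $0.6500, chicken breast $1.4500, banana $1.7500, milk $4.0000.
Take 2.968 servings of chickpeas: +9.2 mg iron for $2.52 (total $2.52, still need 0.0 mg).
Greedy by cheapest-per-mg is optimal for a single linear constraint, so the minimum cost is $2.52.

$2.52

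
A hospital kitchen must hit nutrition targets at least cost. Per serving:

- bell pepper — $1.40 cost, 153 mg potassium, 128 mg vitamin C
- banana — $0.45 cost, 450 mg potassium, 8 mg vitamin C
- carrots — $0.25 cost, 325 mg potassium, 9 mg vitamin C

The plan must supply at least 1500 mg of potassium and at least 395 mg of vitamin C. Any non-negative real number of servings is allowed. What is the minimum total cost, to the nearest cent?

$4.82

At the optimum either one food covers both requirements or two foods hit both targets exactly; no other combination can be cheaper.
bell pepper only: max(1500/153, 395/128) = 9.804 servings → $13.73.
banana only: max(1500/450, 395/8) = 49.38 servings → $22.22.
carrots only: max(1500/325, 395/9) = 43.89 servings → $10.97.
bell pepper + banana with both tight: 2.94 servings and 2.334 servings → $5.17.
bell pepper + carrots with both tight: 2.856 servings and 3.271 servings → $4.82.
banana + carrots with both targets exact would need a negative amount; discard.
Cheapest feasible corner: $4.82.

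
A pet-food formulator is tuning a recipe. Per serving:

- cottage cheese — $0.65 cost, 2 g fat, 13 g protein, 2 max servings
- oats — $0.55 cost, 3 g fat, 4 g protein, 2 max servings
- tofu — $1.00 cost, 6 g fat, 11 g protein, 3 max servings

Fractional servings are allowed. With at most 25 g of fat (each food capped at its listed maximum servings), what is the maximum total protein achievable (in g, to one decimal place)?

Protein per g fat: cottage cheese 6.5, tofu 1.833, oats 1.333.
Take 2 servings of cottage cheese: uses 4 g fat, +26.0 g protein (running total 26.0 g).
Take 3 servings of tofu: uses 18 g fat, +33.0 g protein (running total 59.0 g).
Take 1 serving of oats: uses 3 g fat, +4.0 g protein (running total 63.0 g).
Greedy by best ratio exhausts the fat allowance optimally: 63.0 g.

63.0 g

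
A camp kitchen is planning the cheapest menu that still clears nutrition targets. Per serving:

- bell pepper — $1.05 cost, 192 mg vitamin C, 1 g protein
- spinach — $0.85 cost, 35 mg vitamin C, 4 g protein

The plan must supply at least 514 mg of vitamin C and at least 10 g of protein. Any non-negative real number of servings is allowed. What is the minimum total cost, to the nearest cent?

$4.07

This is a tiny linear program; its minimum lies at a vertex of the feasible set. List the vertices and price them.
bell pepper only: max(514/192, 10/1) = 10 servings → $10.50.
spinach only: max(514/35, 10/4) = 14.69 servings → $12.48.
bell pepper + spinach with both tight: 2.327 servings and 1.918 servings → $4.07.
The minimum over all feasible corners is $4.07.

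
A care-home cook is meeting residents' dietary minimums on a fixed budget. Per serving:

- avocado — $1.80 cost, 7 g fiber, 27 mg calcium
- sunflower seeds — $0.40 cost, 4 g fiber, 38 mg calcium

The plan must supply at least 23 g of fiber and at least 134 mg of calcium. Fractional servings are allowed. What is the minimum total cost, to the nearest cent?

At the optimum either one food covers both requirements or two foods hit both targets exactly; no other combination can be cheaper.
avocado only: max(23/7, 134/27) = 4.963 servings → $8.93.
sunflower seeds only: max(23/4, 134/38) = 5.75 servings → $2.30.
avocado + sunflower seeds with both tight: 2.139 servings and 2.006 servings → $4.65.
Cheapest feasible corner: $2.30.

$2.30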